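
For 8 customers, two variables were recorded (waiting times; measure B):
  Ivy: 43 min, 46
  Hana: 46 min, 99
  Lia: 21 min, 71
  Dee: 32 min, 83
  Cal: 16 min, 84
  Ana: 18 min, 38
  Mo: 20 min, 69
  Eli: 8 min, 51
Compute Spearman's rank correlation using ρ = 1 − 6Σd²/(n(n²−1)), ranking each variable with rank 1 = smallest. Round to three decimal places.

Ranks of variable 1: 7, 8, 5, 6, 2, 3, 4, 1
Ranks of variable 2: 2, 8, 5, 6, 7, 1, 4, 3
d = r₁ − r₂: 5, 0, 0, 0, -5, 2, 0, -2
d²: 25, 0, 0, 0, 25, 4, 0, 4; Σd² = 58
ρ = 1 − 6·58/(8·63) = 1 − 348/504 = 0.310

0.310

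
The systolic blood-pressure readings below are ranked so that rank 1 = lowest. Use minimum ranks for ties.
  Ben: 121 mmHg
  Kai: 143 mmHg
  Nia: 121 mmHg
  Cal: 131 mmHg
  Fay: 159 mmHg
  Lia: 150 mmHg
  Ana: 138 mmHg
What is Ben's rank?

Sorted (ascending): 121, 121, 131, 138, 143, 150, 159
The 2 values of 121 occupy positions 1–2 → each gets rank 1.
Ben has value 121 mmHg → rank 1.

1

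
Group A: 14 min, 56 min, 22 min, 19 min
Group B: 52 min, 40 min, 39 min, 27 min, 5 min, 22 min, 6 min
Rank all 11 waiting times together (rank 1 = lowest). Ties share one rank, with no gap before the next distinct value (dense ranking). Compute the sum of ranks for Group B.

38

Sorted (ascending): 5, 6, 14, 19, 22, 22, 27, 39, 40, 52, 56
The 2 values of 22 share dense rank 5.
Remaining distinct values take the next consecutive integers.
Group B values → pooled ranks: 52→9, 40→8, 39→7, 27→6, 5→1, 22→5, 6→2
Rank sum = 9 + 8 + 7 + 6 + 1 + 5 + 2 = 38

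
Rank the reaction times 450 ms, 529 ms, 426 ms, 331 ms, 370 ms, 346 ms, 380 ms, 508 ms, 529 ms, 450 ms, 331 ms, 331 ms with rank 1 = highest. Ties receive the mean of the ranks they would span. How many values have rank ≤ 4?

Sorted (descending): 529, 529, 508, 450, 450, 426, 380, 370, 346, 331, 331, 331
The 2 values of 529 occupy positions 1–2 → average rank (1+2)/2 = 1.5.
The 2 values of 450 occupy positions 4–5 → average rank (4+5)/2 = 4.5.
The 3 values of 331 occupy positions 10–12 → average rank 11.
Ranks ≤ 4: {1.5, 1.5, 3} → 3 values.

3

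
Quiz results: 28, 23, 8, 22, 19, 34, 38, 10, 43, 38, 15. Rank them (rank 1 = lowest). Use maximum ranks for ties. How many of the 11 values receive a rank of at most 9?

Sorted (ascending): 8, 10, 15, 19, 22, 23, 28, 34, 38, 38, 43
The 2 values of 38 occupy positions 9–10 → each gets rank 10.
Ranks ≤ 9: {1, 2, 3, 4, 5, 6, 7, 8} → 8 values.

8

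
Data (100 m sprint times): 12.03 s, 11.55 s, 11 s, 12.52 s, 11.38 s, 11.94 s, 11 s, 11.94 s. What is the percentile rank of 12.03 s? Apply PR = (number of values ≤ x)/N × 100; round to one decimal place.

N = 8.
Strictly below 12.03: 6. Equal to 12.03: 1.
PR = 7/8 × 100 = 87.5

87.5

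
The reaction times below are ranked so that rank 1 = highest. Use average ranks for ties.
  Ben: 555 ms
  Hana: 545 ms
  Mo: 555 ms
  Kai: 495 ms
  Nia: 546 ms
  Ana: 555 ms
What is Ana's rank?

Sorted (descending): 555, 555, 555, 546, 545, 495
The 3 values of 555 occupy positions 1–3 → average rank 2.
Ana has value 555 ms → rank 2.

2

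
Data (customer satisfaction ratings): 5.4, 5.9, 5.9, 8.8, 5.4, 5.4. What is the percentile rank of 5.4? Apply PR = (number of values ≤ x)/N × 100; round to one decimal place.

50.0

N = 6.
Strictly below 5.4: 0. Equal to 5.4: 3.
PR = 3/6 × 100 = 50.0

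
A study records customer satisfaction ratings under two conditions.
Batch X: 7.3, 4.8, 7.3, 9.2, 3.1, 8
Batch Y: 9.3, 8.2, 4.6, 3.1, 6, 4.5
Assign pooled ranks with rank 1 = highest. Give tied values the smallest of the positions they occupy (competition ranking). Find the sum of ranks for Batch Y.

41

Sorted (descending): 9.3, 9.2, 8.2, 8, 7.3, 7.3, 6, 4.8, 4.6, 4.5, 3.1, 3.1
The 2 values of 7.3 occupy positions 5–6 → each gets rank 5.
The 2 values of 3.1 occupy positions 11–12 → each gets rank 11.
Batch Y values → pooled ranks: 9.3→1, 8.2→3, 4.6→9, 3.1→11, 6→7, 4.5→10
Rank sum = 1 + 3 + 9 + 11 + 7 + 10 = 41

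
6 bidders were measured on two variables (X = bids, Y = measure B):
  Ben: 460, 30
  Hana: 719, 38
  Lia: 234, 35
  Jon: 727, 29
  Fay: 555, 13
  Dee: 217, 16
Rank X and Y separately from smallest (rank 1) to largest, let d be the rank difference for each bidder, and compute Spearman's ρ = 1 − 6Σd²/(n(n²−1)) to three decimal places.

0.143

Ranks of variable 1: 3, 5, 2, 6, 4, 1
Ranks of variable 2: 4, 6, 5, 3, 1, 2
d = r₁ − r₂: -1, -1, -3, 3, 3, -1
d²: 1, 1, 9, 9, 9, 1; Σd² = 30
ρ = 1 − 6·30/(6·35) = 1 − 180/210 = 0.143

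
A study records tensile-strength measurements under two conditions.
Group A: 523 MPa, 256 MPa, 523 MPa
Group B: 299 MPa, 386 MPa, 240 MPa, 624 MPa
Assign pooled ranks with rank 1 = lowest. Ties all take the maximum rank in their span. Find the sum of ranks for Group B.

15

Sorted (ascending): 240, 256, 299, 386, 523, 523, 624
The 2 values of 523 occupy positions 5–6 → each gets rank 6.
Group B values → pooled ranks: 299→3, 386→4, 240→1, 624→7
Rank sum = 3 + 4 + 1 + 7 = 15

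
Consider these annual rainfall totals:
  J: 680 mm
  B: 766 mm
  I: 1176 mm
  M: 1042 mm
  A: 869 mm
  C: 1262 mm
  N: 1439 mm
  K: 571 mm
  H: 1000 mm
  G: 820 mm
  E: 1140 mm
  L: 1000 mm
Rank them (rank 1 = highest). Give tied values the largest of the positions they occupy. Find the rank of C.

Sorted (descending): 1439, 1262, 1176, 1140, 1042, 1000, 1000, 869, 820, 766, 680, 571
The 2 values of 1000 occupy positions 6–7 → each gets rank 7.
C has value 1262 mm → rank 2.

2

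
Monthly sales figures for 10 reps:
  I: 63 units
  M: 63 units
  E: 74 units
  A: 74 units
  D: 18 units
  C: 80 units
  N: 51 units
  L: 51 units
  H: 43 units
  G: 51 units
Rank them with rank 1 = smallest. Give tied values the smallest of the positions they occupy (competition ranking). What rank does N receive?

Sorted (ascending): 18, 43, 51, 51, 51, 63, 63, 74, 74, 80
The 3 values of 51 occupy positions 3–5 → each gets rank 3.
The 2 values of 63 occupy positions 6–7 → each gets rank 6.
The 2 values of 74 occupy positions 8–9 → each gets rank 8.
N has value 51 units → rank 3.

3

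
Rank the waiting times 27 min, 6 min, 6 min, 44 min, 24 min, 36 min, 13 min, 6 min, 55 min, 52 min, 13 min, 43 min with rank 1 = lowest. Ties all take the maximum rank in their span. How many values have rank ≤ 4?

3

Sorted (ascending): 6, 6, 6, 13, 13, 24, 27, 36, 43, 44, 52, 55
The 3 values of 6 occupy positions 1–3 → each gets rank 3.
The 2 values of 13 occupy positions 4–5 → each gets rank 5.
Ranks ≤ 4: {3, 3, 3} → 3 values.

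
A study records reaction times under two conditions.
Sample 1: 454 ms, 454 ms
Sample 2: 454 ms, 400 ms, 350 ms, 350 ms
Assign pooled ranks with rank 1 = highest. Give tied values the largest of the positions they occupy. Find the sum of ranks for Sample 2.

Sorted (descending): 454, 454, 454, 400, 350, 350
The 3 values of 454 occupy positions 1–3 → each gets rank 3.
The 2 values of 350 occupy positions 5–6 → each gets rank 6.
Sample 2 values → pooled ranks: 454→3, 400→4, 350→6, 350→6
Rank sum = 3 + 4 + 6 + 6 = 19

19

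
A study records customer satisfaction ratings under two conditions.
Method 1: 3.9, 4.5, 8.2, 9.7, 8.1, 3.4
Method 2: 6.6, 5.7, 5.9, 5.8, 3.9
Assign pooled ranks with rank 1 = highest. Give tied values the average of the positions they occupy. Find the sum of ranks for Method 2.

Sorted (descending): 9.7, 8.2, 8.1, 6.6, 5.9, 5.8, 5.7, 4.5, 3.9, 3.9, 3.4
The 2 values of 3.9 occupy positions 9–10 → average rank (9+10)/2 = 9.5.
Method 2 values → pooled ranks: 6.6→4, 5.7→7, 5.9→5, 5.8→6, 3.9→9.5
Rank sum = 4 + 7 + 5 + 6 + 9.5 = 31.5

31.5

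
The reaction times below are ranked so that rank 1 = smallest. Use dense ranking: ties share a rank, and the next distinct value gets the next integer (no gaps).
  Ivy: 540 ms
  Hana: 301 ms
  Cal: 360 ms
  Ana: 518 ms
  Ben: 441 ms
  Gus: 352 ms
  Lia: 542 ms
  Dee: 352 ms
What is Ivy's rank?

Sorted (ascending): 301, 352, 352, 360, 441, 518, 540, 542
The 2 values of 352 share dense rank 2.
Remaining distinct values take the next consecutive integers.
Ivy has value 540 ms → rank 6.

6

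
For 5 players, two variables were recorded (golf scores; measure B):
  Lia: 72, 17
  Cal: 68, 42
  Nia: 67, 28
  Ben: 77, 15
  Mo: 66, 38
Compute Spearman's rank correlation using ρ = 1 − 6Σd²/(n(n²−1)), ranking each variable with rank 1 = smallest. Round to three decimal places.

-0.700

Ranks of variable 1: 4, 3, 2, 5, 1
Ranks of variable 2: 2, 5, 3, 1, 4
d = r₁ − r₂: 2, -2, -1, 4, -3
d²: 4, 4, 1, 16, 9; Σd² = 34
ρ = 1 − 6·34/(5·24) = 1 − 204/120 = -0.700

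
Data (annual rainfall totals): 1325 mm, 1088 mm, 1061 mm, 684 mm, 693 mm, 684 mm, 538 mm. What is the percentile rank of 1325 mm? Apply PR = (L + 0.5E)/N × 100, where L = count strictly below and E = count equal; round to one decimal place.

N = 7.
Strictly below 1325: 6. Equal to 1325: 1.
PR = (6 + 0.5·1)/7 × 100 = 92.9

92.9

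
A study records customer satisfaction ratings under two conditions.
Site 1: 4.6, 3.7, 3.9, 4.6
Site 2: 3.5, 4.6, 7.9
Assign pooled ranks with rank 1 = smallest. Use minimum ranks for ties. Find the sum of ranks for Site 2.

Sorted (ascending): 3.5, 3.7, 3.9, 4.6, 4.6, 4.6, 7.9
The 3 values of 4.6 occupy positions 4–6 → each gets rank 4.
Site 2 values → pooled ranks: 3.5→1, 4.6→4, 7.9→7
Rank sum = 1 + 4 + 7 = 12

12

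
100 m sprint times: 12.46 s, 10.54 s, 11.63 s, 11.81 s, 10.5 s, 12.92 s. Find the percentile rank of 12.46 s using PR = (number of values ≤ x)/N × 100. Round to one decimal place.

83.3

N = 6.
Strictly below 12.46: 4. Equal to 12.46: 1.
PR = 5/6 × 100 = 83.3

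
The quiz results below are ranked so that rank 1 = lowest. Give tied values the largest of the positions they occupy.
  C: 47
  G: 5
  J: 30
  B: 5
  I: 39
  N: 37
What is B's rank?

2

Sorted (ascending): 5, 5, 30, 37, 39, 47
The 2 values of 5 occupy positions 1–2 → each gets rank 2.
B has value 5 → rank 2.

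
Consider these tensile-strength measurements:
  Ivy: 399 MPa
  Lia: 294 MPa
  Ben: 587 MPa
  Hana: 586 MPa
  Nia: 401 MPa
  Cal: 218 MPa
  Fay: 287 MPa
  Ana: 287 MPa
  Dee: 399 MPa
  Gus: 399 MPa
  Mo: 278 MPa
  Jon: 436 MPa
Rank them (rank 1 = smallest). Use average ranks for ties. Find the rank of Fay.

Sorted (ascending): 218, 278, 287, 287, 294, 399, 399, 399, 401, 436, 586, 587
The 2 values of 287 occupy positions 3–4 → average rank (3+4)/2 = 3.5.
The 3 values of 399 occupy positions 6–8 → average rank 7.
Fay has value 287 MPa → rank 3.5.

3.5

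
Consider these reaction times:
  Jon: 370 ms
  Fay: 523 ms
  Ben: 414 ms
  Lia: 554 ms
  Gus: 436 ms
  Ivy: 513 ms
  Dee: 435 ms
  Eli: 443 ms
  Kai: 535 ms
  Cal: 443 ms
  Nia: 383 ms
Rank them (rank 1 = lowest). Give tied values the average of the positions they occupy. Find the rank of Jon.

1

Sorted (ascending): 370, 383, 414, 435, 436, 443, 443, 513, 523, 535, 554
The 2 values of 443 occupy positions 6–7 → average rank (6+7)/2 = 6.5.
Jon has value 370 ms → rank 1.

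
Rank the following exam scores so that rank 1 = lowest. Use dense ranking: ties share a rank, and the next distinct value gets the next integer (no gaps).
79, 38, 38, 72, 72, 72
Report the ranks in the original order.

3, 1, 1, 2, 2, 2

Sorted (ascending): 38, 38, 72, 72, 72, 79
The 2 values of 38 share dense rank 1.
The 3 values of 72 share dense rank 2.
Remaining distinct values take the next consecutive integers.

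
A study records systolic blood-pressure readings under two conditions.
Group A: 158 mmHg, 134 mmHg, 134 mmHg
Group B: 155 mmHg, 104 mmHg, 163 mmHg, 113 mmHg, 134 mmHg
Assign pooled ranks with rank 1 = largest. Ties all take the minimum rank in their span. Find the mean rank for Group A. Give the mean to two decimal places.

Sorted (descending): 163, 158, 155, 134, 134, 134, 113, 104
The 3 values of 134 occupy positions 4–6 → each gets rank 4.
Group A values → pooled ranks: 158→2, 134→4, 134→4
Mean rank = (2 + 4 + 4) / 3 = 3.33

3.33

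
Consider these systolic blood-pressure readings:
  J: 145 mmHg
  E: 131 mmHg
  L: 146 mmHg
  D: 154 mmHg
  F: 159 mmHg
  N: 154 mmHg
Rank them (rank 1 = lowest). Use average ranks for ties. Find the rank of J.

Sorted (ascending): 131, 145, 146, 154, 154, 159
The 2 values of 154 occupy positions 4–5 → average rank (4+5)/2 = 4.5.
J has value 145 mmHg → rank 2.

2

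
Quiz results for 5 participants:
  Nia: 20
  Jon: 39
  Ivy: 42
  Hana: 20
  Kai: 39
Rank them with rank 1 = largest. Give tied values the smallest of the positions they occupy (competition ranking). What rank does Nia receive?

4

Sorted (descending): 42, 39, 39, 20, 20
The 2 values of 39 occupy positions 2–3 → each gets rank 2.
The 2 values of 20 occupy positions 4–5 → each gets rank 4.
Nia has value 20 → rank 4.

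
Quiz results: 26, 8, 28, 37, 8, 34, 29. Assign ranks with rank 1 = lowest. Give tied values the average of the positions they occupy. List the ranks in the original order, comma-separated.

3, 1.5, 4, 7, 1.5, 6, 5

Sorted (ascending): 8, 8, 26, 28, 29, 34, 37
The 2 values of 8 occupy positions 1–2 → average rank (1+2)/2 = 1.5.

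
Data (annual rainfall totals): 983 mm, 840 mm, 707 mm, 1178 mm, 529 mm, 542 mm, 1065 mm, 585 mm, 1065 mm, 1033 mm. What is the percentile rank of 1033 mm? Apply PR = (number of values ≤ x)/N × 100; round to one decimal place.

N = 10.
Strictly below 1033: 6. Equal to 1033: 1.
PR = 7/10 × 100 = 70.0

70.0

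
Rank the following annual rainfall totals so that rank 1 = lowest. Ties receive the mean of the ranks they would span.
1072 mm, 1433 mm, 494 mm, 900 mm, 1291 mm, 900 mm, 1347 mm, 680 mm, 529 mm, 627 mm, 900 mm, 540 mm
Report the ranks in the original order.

Sorted (ascending): 494, 529, 540, 627, 680, 900, 900, 900, 1072, 1291, 1347, 1433
The 3 values of 900 occupy positions 6–8 → average rank 7.

9, 12, 1, 7, 10, 7, 11, 5, 2, 4, 7, 3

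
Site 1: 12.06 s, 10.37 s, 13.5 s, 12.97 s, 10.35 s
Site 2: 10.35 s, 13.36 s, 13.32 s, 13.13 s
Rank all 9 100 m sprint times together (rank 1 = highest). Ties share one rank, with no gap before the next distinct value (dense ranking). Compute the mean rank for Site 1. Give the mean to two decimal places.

5.40

Sorted (descending): 13.5, 13.36, 13.32, 13.13, 12.97, 12.06, 10.37, 10.35, 10.35
The 2 values of 10.35 share dense rank 8.
Remaining distinct values take the next consecutive integers.
Site 1 values → pooled ranks: 12.06→6, 10.37→7, 13.5→1, 12.97→5, 10.35→8
Mean rank = (6 + 7 + 1 + 5 + 8) / 5 = 5.40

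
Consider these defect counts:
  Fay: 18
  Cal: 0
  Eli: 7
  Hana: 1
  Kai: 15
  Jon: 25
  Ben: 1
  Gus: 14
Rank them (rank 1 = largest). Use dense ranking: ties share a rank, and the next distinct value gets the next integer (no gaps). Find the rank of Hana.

6

Sorted (descending): 25, 18, 15, 14, 7, 1, 1, 0
The 2 values of 1 share dense rank 6.
Remaining distinct values take the next consecutive integers.
Hana has value 1 → rank 6.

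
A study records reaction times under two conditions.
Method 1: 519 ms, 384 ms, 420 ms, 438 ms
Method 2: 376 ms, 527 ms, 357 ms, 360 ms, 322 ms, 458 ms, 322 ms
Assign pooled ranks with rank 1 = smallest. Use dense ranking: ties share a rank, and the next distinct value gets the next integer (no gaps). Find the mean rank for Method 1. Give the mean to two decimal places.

Sorted (ascending): 322, 322, 357, 360, 376, 384, 420, 438, 458, 519, 527
The 2 values of 322 share dense rank 1.
Remaining distinct values take the next consecutive integers.
Method 1 values → pooled ranks: 519→9, 384→5, 420→6, 438→7
Mean rank = (9 + 5 + 6 + 7) / 4 = 6.75

6.75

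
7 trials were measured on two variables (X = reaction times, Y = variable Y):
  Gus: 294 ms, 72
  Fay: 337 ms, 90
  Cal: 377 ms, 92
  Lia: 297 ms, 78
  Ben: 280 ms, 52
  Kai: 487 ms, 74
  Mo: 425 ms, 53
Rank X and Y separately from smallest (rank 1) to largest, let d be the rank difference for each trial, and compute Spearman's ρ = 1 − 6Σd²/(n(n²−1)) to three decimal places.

0.321

Ranks of variable 1: 2, 4, 5, 3, 1, 7, 6
Ranks of variable 2: 3, 6, 7, 5, 1, 4, 2
d = r₁ − r₂: -1, -2, -2, -2, 0, 3, 4
d²: 1, 4, 4, 4, 0, 9, 16; Σd² = 38
ρ = 1 − 6·38/(7·48) = 1 − 228/336 = 0.321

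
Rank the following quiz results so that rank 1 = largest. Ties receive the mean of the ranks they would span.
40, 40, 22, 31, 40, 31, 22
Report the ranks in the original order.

2, 2, 6.5, 4.5, 2, 4.5, 6.5

Sorted (descending): 40, 40, 40, 31, 31, 22, 22
The 3 values of 40 occupy positions 1–3 → average rank 2.
The 2 values of 31 occupy positions 4–5 → average rank (4+5)/2 = 4.5.
The 2 values of 22 occupy positions 6–7 → average rank (6+7)/2 = 6.5.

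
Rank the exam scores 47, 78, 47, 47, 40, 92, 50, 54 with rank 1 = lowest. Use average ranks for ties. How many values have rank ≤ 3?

Sorted (ascending): 40, 47, 47, 47, 50, 54, 78, 92
The 3 values of 47 occupy positions 2–4 → average rank 3.
Ranks ≤ 3: {1, 3, 3, 3} → 4 values.

4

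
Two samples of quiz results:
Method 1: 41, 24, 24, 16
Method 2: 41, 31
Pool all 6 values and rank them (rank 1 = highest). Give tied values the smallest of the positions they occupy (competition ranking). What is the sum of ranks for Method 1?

Sorted (descending): 41, 41, 31, 24, 24, 16
The 2 values of 41 occupy positions 1–2 → each gets rank 1.
The 2 values of 24 occupy positions 4–5 → each gets rank 4.
Method 1 values → pooled ranks: 41→1, 24→4, 24→4, 16→6
Rank sum = 1 + 4 + 4 + 6 = 15

15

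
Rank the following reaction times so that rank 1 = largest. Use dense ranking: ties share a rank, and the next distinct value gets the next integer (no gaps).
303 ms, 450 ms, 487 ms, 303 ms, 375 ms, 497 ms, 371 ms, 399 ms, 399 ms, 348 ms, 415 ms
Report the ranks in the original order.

Sorted (descending): 497, 487, 450, 415, 399, 399, 375, 371, 348, 303, 303
The 2 values of 399 share dense rank 5.
The 2 values of 303 share dense rank 9.
Remaining distinct values take the next consecutive integers.

9, 3, 2, 9, 6, 1, 7, 5, 5, 8, 4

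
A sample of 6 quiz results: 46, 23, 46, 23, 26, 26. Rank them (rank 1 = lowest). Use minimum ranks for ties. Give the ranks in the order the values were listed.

5, 1, 5, 1, 3, 3

Sorted (ascending): 23, 23, 26, 26, 46, 46
The 2 values of 23 occupy positions 1–2 → each gets rank 1.
The 2 values of 26 occupy positions 3–4 → each gets rank 3.
The 2 values of 46 occupy positions 5–6 → each gets rank 5.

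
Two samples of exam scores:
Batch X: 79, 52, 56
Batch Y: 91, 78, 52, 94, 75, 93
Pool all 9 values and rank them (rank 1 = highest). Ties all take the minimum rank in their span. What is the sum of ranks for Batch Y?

Sorted (descending): 94, 93, 91, 79, 78, 75, 56, 52, 52
The 2 values of 52 occupy positions 8–9 → each gets rank 8.
Batch Y values → pooled ranks: 91→3, 78→5, 52→8, 94→1, 75→6, 93→2
Rank sum = 3 + 5 + 8 + 1 + 6 + 2 = 25

25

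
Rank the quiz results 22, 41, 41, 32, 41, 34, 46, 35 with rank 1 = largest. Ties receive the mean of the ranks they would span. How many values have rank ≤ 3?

Sorted (descending): 46, 41, 41, 41, 35, 34, 32, 22
The 3 values of 41 occupy positions 2–4 → average rank 3.
Ranks ≤ 3: {1, 3, 3, 3} → 4 values.

4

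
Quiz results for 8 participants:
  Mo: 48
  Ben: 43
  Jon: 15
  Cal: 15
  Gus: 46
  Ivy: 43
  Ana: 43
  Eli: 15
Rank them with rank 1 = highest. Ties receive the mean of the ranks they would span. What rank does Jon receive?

Sorted (descending): 48, 46, 43, 43, 43, 15, 15, 15
The 3 values of 43 occupy positions 3–5 → average rank 4.
The 3 values of 15 occupy positions 6–8 → average rank 7.
Jon has value 15 → rank 7.

7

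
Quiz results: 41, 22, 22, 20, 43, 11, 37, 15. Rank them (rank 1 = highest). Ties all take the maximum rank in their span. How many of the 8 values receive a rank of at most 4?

Sorted (descending): 43, 41, 37, 22, 22, 20, 15, 11
The 2 values of 22 occupy positions 4–5 → each gets rank 5.
Ranks ≤ 4: {1, 2, 3} → 3 values.

3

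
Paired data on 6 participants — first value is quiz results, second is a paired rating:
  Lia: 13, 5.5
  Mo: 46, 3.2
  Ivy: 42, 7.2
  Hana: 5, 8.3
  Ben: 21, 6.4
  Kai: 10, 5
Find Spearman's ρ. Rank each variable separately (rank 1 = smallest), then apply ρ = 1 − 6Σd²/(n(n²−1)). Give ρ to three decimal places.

-0.429

Ranks of variable 1: 3, 6, 5, 1, 4, 2
Ranks of variable 2: 3, 1, 5, 6, 4, 2
d = r₁ − r₂: 0, 5, 0, -5, 0, 0
d²: 0, 25, 0, 25, 0, 0; Σd² = 50
ρ = 1 − 6·50/(6·35) = 1 − 300/210 = -0.429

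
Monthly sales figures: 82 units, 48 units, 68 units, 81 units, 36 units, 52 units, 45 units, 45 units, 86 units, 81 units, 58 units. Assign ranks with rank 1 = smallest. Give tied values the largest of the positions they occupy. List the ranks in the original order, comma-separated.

10, 4, 7, 9, 1, 5, 3, 3, 11, 9, 6

Sorted (ascending): 36, 45, 45, 48, 52, 58, 68, 81, 81, 82, 86
The 2 values of 45 occupy positions 2–3 → each gets rank 3.
The 2 values of 81 occupy positions 8–9 → each gets rank 9.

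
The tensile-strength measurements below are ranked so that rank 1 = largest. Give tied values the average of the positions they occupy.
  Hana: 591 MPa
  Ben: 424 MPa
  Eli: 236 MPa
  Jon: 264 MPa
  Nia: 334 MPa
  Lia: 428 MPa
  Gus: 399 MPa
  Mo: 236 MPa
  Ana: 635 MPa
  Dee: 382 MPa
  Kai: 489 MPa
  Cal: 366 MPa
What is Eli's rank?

11.5

Sorted (descending): 635, 591, 489, 428, 424, 399, 382, 366, 334, 264, 236, 236
The 2 values of 236 occupy positions 11–12 → average rank (11+12)/2 = 11.5.
Eli has value 236 MPa → rank 11.5.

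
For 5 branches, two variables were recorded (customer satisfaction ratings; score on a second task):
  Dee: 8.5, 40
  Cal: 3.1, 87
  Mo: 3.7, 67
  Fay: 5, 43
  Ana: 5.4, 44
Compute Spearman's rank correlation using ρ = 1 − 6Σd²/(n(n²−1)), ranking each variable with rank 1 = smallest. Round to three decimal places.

Ranks of variable 1: 5, 1, 2, 3, 4
Ranks of variable 2: 1, 5, 4, 2, 3
d = r₁ − r₂: 4, -4, -2, 1, 1
d²: 16, 16, 4, 1, 1; Σd² = 38
ρ = 1 − 6·38/(5·24) = 1 − 228/120 = -0.900

-0.900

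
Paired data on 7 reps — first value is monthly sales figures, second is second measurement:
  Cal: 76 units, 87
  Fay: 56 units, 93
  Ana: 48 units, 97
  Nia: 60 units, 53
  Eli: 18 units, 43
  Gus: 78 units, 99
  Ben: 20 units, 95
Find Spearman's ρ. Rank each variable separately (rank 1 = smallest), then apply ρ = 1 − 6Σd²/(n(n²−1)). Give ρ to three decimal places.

Ranks of variable 1: 6, 4, 3, 5, 1, 7, 2
Ranks of variable 2: 3, 4, 6, 2, 1, 7, 5
d = r₁ − r₂: 3, 0, -3, 3, 0, 0, -3
d²: 9, 0, 9, 9, 0, 0, 9; Σd² = 36
ρ = 1 − 6·36/(7·48) = 1 − 216/336 = 0.357

0.357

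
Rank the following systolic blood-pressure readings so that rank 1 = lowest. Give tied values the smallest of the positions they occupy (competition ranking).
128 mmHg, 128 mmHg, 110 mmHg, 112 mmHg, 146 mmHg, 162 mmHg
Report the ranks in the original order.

3, 3, 1, 2, 5, 6

Sorted (ascending): 110, 112, 128, 128, 146, 162
The 2 values of 128 occupy positions 3–4 → each gets rank 3.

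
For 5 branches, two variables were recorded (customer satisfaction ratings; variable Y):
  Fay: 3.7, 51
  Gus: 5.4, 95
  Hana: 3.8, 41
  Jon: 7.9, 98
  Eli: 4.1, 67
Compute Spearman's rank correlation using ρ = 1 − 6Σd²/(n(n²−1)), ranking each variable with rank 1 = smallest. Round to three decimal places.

Ranks of variable 1: 1, 4, 2, 5, 3
Ranks of variable 2: 2, 4, 1, 5, 3
d = r₁ − r₂: -1, 0, 1, 0, 0
d²: 1, 0, 1, 0, 0; Σd² = 2
ρ = 1 − 6·2/(5·24) = 1 − 12/120 = 0.900

0.900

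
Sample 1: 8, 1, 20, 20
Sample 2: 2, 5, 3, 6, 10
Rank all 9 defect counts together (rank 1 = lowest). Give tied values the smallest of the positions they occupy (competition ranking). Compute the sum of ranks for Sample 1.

Sorted (ascending): 1, 2, 3, 5, 6, 8, 10, 20, 20
The 2 values of 20 occupy positions 8–9 → each gets rank 8.
Sample 1 values → pooled ranks: 8→6, 1→1, 20→8, 20→8
Rank sum = 6 + 1 + 8 + 8 = 23

23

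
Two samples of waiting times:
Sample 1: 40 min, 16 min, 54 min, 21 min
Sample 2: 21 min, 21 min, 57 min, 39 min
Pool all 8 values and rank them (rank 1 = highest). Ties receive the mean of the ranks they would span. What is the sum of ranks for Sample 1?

Sorted (descending): 57, 54, 40, 39, 21, 21, 21, 16
The 3 values of 21 occupy positions 5–7 → average rank 6.
Sample 1 values → pooled ranks: 40→3, 16→8, 54→2, 21→6
Rank sum = 3 + 8 + 2 + 6 = 19

19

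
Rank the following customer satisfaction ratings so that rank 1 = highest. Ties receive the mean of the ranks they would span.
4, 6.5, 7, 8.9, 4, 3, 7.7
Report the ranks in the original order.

5.5, 4, 3, 1, 5.5, 7, 2

Sorted (descending): 8.9, 7.7, 7, 6.5, 4, 4, 3
The 2 values of 4 occupy positions 5–6 → average rank (5+6)/2 = 5.5.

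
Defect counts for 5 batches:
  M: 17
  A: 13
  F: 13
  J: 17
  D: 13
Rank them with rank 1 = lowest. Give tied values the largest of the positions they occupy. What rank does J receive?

Sorted (ascending): 13, 13, 13, 17, 17
The 3 values of 13 occupy positions 1–3 → each gets rank 3.
The 2 values of 17 occupy positions 4–5 → each gets rank 5.
J has value 17 → rank 5.

5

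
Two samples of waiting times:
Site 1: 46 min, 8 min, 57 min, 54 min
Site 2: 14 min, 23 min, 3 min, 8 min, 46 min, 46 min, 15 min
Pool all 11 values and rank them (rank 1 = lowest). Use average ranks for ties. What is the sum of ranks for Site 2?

Sorted (ascending): 3, 8, 8, 14, 15, 23, 46, 46, 46, 54, 57
The 2 values of 8 occupy positions 2–3 → average rank (2+3)/2 = 2.5.
The 3 values of 46 occupy positions 7–9 → average rank 8.
Site 2 values → pooled ranks: 14→4, 23→6, 3→1, 8→2.5, 46→8, 46→8, 15→5
Rank sum = 4 + 6 + 1 + 2.5 + 8 + 8 + 5 = 34.5

34.5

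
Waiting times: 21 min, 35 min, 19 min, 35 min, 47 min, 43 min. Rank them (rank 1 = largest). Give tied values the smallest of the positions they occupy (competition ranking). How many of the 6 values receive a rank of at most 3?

4

Sorted (descending): 47, 43, 35, 35, 21, 19
The 2 values of 35 occupy positions 3–4 → each gets rank 3.
Ranks ≤ 3: {1, 2, 3, 3} → 4 values.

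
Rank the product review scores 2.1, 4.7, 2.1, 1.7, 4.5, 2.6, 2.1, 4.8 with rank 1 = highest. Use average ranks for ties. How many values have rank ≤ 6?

7

Sorted (descending): 4.8, 4.7, 4.5, 2.6, 2.1, 2.1, 2.1, 1.7
The 3 values of 2.1 occupy positions 5–7 → average rank 6.
Ranks ≤ 6: {1, 2, 3, 4, 6, 6, 6} → 7 values.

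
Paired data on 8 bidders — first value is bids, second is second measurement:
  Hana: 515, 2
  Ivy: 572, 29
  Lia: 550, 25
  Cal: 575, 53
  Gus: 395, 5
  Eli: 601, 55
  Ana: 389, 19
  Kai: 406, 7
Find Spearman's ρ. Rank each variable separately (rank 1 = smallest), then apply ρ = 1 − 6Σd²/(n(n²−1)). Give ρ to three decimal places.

Ranks of variable 1: 4, 6, 5, 7, 2, 8, 1, 3
Ranks of variable 2: 1, 6, 5, 7, 2, 8, 4, 3
d = r₁ − r₂: 3, 0, 0, 0, 0, 0, -3, 0
d²: 9, 0, 0, 0, 0, 0, 9, 0; Σd² = 18
ρ = 1 − 6·18/(8·63) = 1 − 108/504 = 0.786

0.786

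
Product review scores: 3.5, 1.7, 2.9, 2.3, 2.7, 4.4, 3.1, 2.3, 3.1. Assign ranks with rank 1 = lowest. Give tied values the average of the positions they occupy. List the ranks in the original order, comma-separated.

8, 1, 5, 2.5, 4, 9, 6.5, 2.5, 6.5

Sorted (ascending): 1.7, 2.3, 2.3, 2.7, 2.9, 3.1, 3.1, 3.5, 4.4
The 2 values of 2.3 occupy positions 2–3 → average rank (2+3)/2 = 2.5.
The 2 values of 3.1 occupy positions 6–7 → average rank (6+7)/2 = 6.5.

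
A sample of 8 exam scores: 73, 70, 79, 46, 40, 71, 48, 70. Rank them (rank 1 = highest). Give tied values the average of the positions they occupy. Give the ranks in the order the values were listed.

Sorted (descending): 79, 73, 71, 70, 70, 48, 46, 40
The 2 values of 70 occupy positions 4–5 → average rank (4+5)/2 = 4.5.

2, 4.5, 1, 7, 8, 3, 6, 4.5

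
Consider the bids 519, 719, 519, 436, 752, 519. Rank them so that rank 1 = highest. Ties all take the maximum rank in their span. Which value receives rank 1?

752

Sorted (descending): 752, 719, 519, 519, 519, 436
The 3 values of 519 occupy positions 3–5 → each gets rank 5.
Rank 1 → value 752.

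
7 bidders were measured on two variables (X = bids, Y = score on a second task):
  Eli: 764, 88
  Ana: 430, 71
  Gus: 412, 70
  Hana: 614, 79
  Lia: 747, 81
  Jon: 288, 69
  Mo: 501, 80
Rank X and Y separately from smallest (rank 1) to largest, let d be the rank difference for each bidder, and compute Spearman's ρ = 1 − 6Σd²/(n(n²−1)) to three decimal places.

Ranks of variable 1: 7, 3, 2, 5, 6, 1, 4
Ranks of variable 2: 7, 3, 2, 4, 6, 1, 5
d = r₁ − r₂: 0, 0, 0, 1, 0, 0, -1
d²: 0, 0, 0, 1, 0, 0, 1; Σd² = 2
ρ = 1 − 6·2/(7·48) = 1 − 12/336 = 0.964

0.964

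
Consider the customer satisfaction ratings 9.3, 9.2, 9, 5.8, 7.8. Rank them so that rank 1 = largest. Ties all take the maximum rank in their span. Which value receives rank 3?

Sorted (descending): 9.3, 9.2, 9, 7.8, 5.8
No ties — each value takes its position as its rank.
Rank 3 → value 9.

9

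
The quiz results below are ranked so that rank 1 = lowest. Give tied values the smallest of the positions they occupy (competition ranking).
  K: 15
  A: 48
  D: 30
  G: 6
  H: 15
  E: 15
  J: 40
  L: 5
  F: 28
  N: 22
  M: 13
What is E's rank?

Sorted (ascending): 5, 6, 13, 15, 15, 15, 22, 28, 30, 40, 48
The 3 values of 15 occupy positions 4–6 → each gets rank 4.
E has value 15 → rank 4.

4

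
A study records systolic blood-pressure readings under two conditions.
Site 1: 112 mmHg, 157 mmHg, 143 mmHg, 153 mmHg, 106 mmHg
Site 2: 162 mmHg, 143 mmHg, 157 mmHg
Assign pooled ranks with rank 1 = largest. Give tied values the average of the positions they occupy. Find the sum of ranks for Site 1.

Sorted (descending): 162, 157, 157, 153, 143, 143, 112, 106
The 2 values of 157 occupy positions 2–3 → average rank (2+3)/2 = 2.5.
The 2 values of 143 occupy positions 5–6 → average rank (5+6)/2 = 5.5.
Site 1 values → pooled ranks: 112→7, 157→2.5, 143→5.5, 153→4, 106→8
Rank sum = 7 + 2.5 + 5.5 + 4 + 8 = 27

27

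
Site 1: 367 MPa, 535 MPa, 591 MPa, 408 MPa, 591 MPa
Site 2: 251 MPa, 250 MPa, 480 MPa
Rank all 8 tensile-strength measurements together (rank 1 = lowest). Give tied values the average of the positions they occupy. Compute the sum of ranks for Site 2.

Sorted (ascending): 250, 251, 367, 408, 480, 535, 591, 591
The 2 values of 591 occupy positions 7–8 → average rank (7+8)/2 = 7.5.
Site 2 values → pooled ranks: 251→2, 250→1, 480→5
Rank sum = 2 + 1 + 5 = 8

8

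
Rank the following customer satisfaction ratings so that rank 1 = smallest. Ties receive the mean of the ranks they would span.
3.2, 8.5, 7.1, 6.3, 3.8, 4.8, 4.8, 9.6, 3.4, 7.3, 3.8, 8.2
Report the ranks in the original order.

Sorted (ascending): 3.2, 3.4, 3.8, 3.8, 4.8, 4.8, 6.3, 7.1, 7.3, 8.2, 8.5, 9.6
The 2 values of 3.8 occupy positions 3–4 → average rank (3+4)/2 = 3.5.
The 2 values of 4.8 occupy positions 5–6 → average rank (5+6)/2 = 5.5.

1, 11, 8, 7, 3.5, 5.5, 5.5, 12, 2, 9, 3.5, 10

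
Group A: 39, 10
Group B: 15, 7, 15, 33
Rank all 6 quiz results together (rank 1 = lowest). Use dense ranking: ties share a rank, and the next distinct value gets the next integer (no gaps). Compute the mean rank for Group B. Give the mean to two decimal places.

2.75

Sorted (ascending): 7, 10, 15, 15, 33, 39
The 2 values of 15 share dense rank 3.
Remaining distinct values take the next consecutive integers.
Group B values → pooled ranks: 15→3, 7→1, 15→3, 33→4
Mean rank = (3 + 1 + 3 + 4) / 4 = 2.75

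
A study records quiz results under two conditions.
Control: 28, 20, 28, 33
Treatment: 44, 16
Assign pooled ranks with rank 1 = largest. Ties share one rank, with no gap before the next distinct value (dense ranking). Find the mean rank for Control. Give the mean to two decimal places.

3.00

Sorted (descending): 44, 33, 28, 28, 20, 16
The 2 values of 28 share dense rank 3.
Remaining distinct values take the next consecutive integers.
Control values → pooled ranks: 28→3, 20→4, 28→3, 33→2
Mean rank = (3 + 4 + 3 + 2) / 4 = 3.00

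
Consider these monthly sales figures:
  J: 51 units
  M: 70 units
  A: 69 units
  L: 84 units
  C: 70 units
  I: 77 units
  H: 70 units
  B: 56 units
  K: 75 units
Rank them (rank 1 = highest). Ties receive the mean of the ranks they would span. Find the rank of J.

9

Sorted (descending): 84, 77, 75, 70, 70, 70, 69, 56, 51
The 3 values of 70 occupy positions 4–6 → average rank 5.
J has value 51 units → rank 9.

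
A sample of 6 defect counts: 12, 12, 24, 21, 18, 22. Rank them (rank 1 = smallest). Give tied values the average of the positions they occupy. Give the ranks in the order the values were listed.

1.5, 1.5, 6, 4, 3, 5

Sorted (ascending): 12, 12, 18, 21, 22, 24
The 2 values of 12 occupy positions 1–2 → average rank (1+2)/2 = 1.5.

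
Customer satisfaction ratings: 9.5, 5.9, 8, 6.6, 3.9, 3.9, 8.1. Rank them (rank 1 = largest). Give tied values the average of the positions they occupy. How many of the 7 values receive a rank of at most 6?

5

Sorted (descending): 9.5, 8.1, 8, 6.6, 5.9, 3.9, 3.9
The 2 values of 3.9 occupy positions 6–7 → average rank (6+7)/2 = 6.5.
Ranks ≤ 6: {1, 2, 3, 4, 5} → 5 values.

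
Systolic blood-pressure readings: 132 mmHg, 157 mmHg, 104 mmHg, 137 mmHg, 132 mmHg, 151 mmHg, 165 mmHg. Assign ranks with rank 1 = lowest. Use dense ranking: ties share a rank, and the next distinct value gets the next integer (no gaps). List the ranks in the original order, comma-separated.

2, 5, 1, 3, 2, 4, 6

Sorted (ascending): 104, 132, 132, 137, 151, 157, 165
The 2 values of 132 share dense rank 2.
Remaining distinct values take the next consecutive integers.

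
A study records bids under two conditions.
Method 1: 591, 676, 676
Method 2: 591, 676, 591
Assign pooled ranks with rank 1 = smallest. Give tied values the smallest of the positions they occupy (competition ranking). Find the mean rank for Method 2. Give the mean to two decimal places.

Sorted (ascending): 591, 591, 591, 676, 676, 676
The 3 values of 591 occupy positions 1–3 → each gets rank 1.
The 3 values of 676 occupy positions 4–6 → each gets rank 4.
Method 2 values → pooled ranks: 591→1, 676→4, 591→1
Mean rank = (1 + 4 + 1) / 3 = 2.00

2.00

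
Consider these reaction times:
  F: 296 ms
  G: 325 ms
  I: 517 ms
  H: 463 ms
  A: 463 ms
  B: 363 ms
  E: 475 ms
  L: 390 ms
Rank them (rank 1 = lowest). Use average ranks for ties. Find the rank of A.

Sorted (ascending): 296, 325, 363, 390, 463, 463, 475, 517
The 2 values of 463 occupy positions 5–6 → average rank (5+6)/2 = 5.5.
A has value 463 ms → rank 5.5.

5.5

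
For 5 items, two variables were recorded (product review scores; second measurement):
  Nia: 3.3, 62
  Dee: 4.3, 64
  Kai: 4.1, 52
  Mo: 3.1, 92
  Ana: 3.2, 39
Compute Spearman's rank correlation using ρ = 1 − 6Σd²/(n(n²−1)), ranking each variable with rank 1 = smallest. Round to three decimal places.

-0.100

Ranks of variable 1: 3, 5, 4, 1, 2
Ranks of variable 2: 3, 4, 2, 5, 1
d = r₁ − r₂: 0, 1, 2, -4, 1
d²: 0, 1, 4, 16, 1; Σd² = 22
ρ = 1 − 6·22/(5·24) = 1 − 132/120 = -0.100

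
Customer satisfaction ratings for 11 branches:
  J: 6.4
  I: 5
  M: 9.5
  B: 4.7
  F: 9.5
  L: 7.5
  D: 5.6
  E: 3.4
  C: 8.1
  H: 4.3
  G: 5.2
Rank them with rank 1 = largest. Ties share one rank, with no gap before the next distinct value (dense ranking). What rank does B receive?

Sorted (descending): 9.5, 9.5, 8.1, 7.5, 6.4, 5.6, 5.2, 5, 4.7, 4.3, 3.4
The 2 values of 9.5 share dense rank 1.
Remaining distinct values take the next consecutive integers.
B has value 4.7 → rank 8.

8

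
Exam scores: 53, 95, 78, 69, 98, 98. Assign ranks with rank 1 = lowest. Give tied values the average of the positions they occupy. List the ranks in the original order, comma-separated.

1, 4, 3, 2, 5.5, 5.5

Sorted (ascending): 53, 69, 78, 95, 98, 98
The 2 values of 98 occupy positions 5–6 → average rank (5+6)/2 = 5.5.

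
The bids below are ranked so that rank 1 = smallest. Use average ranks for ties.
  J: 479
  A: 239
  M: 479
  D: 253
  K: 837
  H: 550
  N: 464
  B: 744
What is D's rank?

Sorted (ascending): 239, 253, 464, 479, 479, 550, 744, 837
The 2 values of 479 occupy positions 4–5 → average rank (4+5)/2 = 4.5.
D has value 253 → rank 2.

2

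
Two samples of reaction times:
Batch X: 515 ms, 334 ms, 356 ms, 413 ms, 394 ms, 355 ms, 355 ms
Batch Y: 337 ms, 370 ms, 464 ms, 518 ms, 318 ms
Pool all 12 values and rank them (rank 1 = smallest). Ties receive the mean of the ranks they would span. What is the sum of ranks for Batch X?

45

Sorted (ascending): 318, 334, 337, 355, 355, 356, 370, 394, 413, 464, 515, 518
The 2 values of 355 occupy positions 4–5 → average rank (4+5)/2 = 4.5.
Batch X values → pooled ranks: 515→11, 334→2, 356→6, 413→9, 394→8, 355→4.5, 355→4.5
Rank sum = 11 + 2 + 6 + 9 + 8 + 4.5 + 4.5 = 45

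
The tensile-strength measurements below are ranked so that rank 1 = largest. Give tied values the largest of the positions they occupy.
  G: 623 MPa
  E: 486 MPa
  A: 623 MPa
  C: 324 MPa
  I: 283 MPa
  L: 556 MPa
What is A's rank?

Sorted (descending): 623, 623, 556, 486, 324, 283
The 2 values of 623 occupy positions 1–2 → each gets rank 2.
A has value 623 MPa → rank 2.

2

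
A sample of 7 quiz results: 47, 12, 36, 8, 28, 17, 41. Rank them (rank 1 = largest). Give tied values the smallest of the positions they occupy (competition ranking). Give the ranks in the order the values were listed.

Sorted (descending): 47, 41, 36, 28, 17, 12, 8
No ties — each value takes its position as its rank.

1, 6, 3, 7, 4, 5, 2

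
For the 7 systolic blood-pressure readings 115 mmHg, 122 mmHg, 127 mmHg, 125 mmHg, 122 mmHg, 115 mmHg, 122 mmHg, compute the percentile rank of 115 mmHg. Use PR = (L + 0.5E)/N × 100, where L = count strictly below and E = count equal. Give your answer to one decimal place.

N = 7.
Strictly below 115: 0. Equal to 115: 2.
PR = (0 + 0.5·2)/7 × 100 = 14.3

14.3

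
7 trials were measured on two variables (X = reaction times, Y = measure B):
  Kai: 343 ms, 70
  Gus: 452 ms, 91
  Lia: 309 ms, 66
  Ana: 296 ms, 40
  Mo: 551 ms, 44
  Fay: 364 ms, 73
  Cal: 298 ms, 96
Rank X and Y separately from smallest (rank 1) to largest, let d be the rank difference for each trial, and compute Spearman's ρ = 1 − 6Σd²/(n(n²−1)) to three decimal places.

0.107

Ranks of variable 1: 4, 6, 3, 1, 7, 5, 2
Ranks of variable 2: 4, 6, 3, 1, 2, 5, 7
d = r₁ − r₂: 0, 0, 0, 0, 5, 0, -5
d²: 0, 0, 0, 0, 25, 0, 25; Σd² = 50
ρ = 1 − 6·50/(7·48) = 1 − 300/336 = 0.107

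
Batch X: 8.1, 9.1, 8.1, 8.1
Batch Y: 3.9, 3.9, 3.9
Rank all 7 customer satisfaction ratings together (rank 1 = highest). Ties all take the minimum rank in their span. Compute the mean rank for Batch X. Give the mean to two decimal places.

1.75

Sorted (descending): 9.1, 8.1, 8.1, 8.1, 3.9, 3.9, 3.9
The 3 values of 8.1 occupy positions 2–4 → each gets rank 2.
The 3 values of 3.9 occupy positions 5–7 → each gets rank 5.
Batch X values → pooled ranks: 8.1→2, 9.1→1, 8.1→2, 8.1→2
Mean rank = (2 + 1 + 2 + 2) / 4 = 1.75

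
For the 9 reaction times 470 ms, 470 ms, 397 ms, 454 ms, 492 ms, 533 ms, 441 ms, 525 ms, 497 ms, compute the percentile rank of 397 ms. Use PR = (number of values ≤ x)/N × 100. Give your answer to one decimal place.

11.1

N = 9.
Strictly below 397: 0. Equal to 397: 1.
PR = 1/9 × 100 = 11.1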